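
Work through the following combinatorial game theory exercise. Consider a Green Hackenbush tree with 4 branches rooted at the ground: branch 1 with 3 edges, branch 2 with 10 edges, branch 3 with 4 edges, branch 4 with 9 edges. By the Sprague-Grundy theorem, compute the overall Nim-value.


The tree has 4 branches from the ground vertex.
In Green Hackenbush, the Nim-value of a simple path of length k is k.
Branch 1: length 3, Nim-value = 3
Branch 2: length 10, Nim-value = 10
Branch 3: length 4, Nim-value = 4
Branch 4: length 9, Nim-value = 9
Total Nim-value = XOR of all branch values:
0 XOR 3 = 3
3 XOR 10 = 9
9 XOR 4 = 13
13 XOR 9 = 4
Nim-value of the tree = 4

4


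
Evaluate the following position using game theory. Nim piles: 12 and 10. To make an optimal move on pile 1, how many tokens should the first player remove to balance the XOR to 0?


Piles: 12 and 10
Current XOR: 12 XOR 10 = 6 (non-zero, so this is an N-position).
To make the XOR zero, we need to find a move that balances the piles.
For pile 1 (size 12): target = 12 XOR 6 = 10
We reduce pile 1 from 12 to 10.
Tokens removed: 12 - 10 = 2
Verification: 10 XOR 10 = 0

2


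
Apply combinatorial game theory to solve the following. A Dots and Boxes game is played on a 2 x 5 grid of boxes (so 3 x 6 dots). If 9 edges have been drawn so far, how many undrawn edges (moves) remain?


Grid: 2 x 5 boxes, i.e. 3 rows and 6 columns of dots.
Horizontal edges: (rows + 1) * cols = 3 * 5 = 15
Vertical edges: rows * (cols + 1) = 2 * 6 = 12
Total edges: 15 + 12 = 27
Edges drawn: 9
Remaining: 27 - 9 = 18

18


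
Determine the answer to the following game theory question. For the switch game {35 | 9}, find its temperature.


The game is {35 | 9}, a switch {a | b} with numbers a > b.
Cooling {a | b} by t gives {a - t | b + t}, which stops being hot when a - t = b + t, i.e. at t = (a - b)/2. So the temperature of a switch is (a - b)/2.
Temperature = (Left option - Right option) / 2
= (35 - (9)) / 2
= 26 / 2
= 13

13


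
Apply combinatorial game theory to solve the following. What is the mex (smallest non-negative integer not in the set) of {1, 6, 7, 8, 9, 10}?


Set = {1, 6, 7, 8, 9, 10}
0 is NOT in the set. This is the mex.
mex = 0

0


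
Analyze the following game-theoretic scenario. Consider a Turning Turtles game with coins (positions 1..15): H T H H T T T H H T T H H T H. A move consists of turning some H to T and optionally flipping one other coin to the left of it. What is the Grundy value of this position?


Coins: H T H H T T T H H T T H H T H
Key fact: a single head at position k behaves exactly like a Nim heap of size k (turning it to T and optionally flipping a coin at j < k corresponds to moving the heap from k to j, or to 0), and heads combine as a disjunctive sum (two heads at the same place would cancel, matching j XOR j = 0). So the Nim-value is the XOR of the 1-indexed positions of the heads.
Face-up positions (1-indexed): [1, 3, 4, 8, 9, 12, 13, 15]
XOR 0 with 1: 0 XOR 1 = 1
XOR 1 with 3: 1 XOR 3 = 2
XOR 2 with 4: 2 XOR 4 = 6
XOR 6 with 8: 6 XOR 8 = 14
XOR 14 with 9: 14 XOR 9 = 7
XOR 7 with 12: 7 XOR 12 = 11
XOR 11 with 13: 11 XOR 13 = 6
XOR 6 with 15: 6 XOR 15 = 9
Nim-value = 9

9


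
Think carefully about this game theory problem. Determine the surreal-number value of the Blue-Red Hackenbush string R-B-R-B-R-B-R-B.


Edges (from ground): R-B-R-B-R-B-R-B
By Berlekamp's sign-expansion rule, a Blue-Red Hackenbush stalk has the value of the surreal number whose sign sequence is the edge sequence with B -> + and R -> -.
Sign sequence: -+-+-+-+
Trace the sign expansion in the surreal number tree, starting from 0:
Edge 1: R (sign -) -> bounds (-inf, 0), value = -1
Edge 2: B (sign +) -> bounds (-1, 0), value = -1/2
Edge 3: R (sign -) -> bounds (-1, -1/2), value = -3/4
Edge 4: B (sign +) -> bounds (-3/4, -1/2), value = -5/8
Edge 5: R (sign -) -> bounds (-3/4, -5/8), value = -11/16
Edge 6: B (sign +) -> bounds (-11/16, -5/8), value = -21/32
Edge 7: R (sign -) -> bounds (-11/16, -21/32), value = -43/64
Edge 8: B (sign +) -> bounds (-43/64, -21/32), value = -85/128
Game value = -85/128

-85/128


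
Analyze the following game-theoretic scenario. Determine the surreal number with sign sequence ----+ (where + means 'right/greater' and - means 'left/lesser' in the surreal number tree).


Sign expansion: ----+
Rule: track bounds (lo, hi), initially (-inf, +inf). On '+', the current value becomes lo and we move to the simplest number in (value, hi): value + 1 if hi = +inf, otherwise the midpoint (value + hi)/2. On '-', the current value becomes hi and we move to value - 1 if lo = -inf, otherwise the midpoint (lo + value)/2.
Start at 0.
Step 1: sign = -, move left. Bounds: (-inf, 0). Value = -1
Step 2: sign = -, move left. Bounds: (-inf, -1). Value = -2
Step 3: sign = -, move left. Bounds: (-inf, -2). Value = -3
Step 4: sign = -, move left. Bounds: (-inf, -3). Value = -4
Step 5: sign = +, move right. Bounds: (-4, -3). Value = -7/2
The surreal number with sign expansion ----+ is -7/2.

-7/2


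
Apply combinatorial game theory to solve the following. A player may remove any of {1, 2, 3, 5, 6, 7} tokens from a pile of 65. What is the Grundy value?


The subtraction set is S = {1, 2, 3, 5, 6, 7}.
G(k) = mex{ G(k - s) : s in S, s <= k }. We compute iteratively: G(0) = 0.
G(1) = mex({0}) = 1
G(2) = mex({0, 1}) = 2
G(3) = mex({0, 1, 2}) = 3
G(4) = mex({1, 2, 3}) = 0
G(5) = mex({0, 2, 3}) = 1
G(6) = mex({0, 1, 3}) = 2
G(7) = mex({0, 1, 2}) = 3
G(8) = mex({1, 2, 3}) = 0
G(9) = mex({0, 2, 3}) = 1
G(10) = mex({0, 1, 3}) = 2
Observe that G(4)..G(10) = 0, 1, 2, 3, 0, 1, 2 repeats G(0)..G(6) = 0, 1, 2, 3, 0, 1, 2.
For k >= max(S) = 7, G(k) is determined by the previous 7 values G(k-7)..G(k-1); a window of 7 consecutive values has recurred shifted by 4, so by induction G(k + 4) = G(k) for all k >= 0: the sequence is periodic from the start with period 4.
One period: G(0..3) = 0, 1, 2, 3.
65 mod 4 = 1, so G(65) = G(1) = 1.

1


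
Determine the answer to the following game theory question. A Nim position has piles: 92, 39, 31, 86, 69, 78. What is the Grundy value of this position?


We need the XOR (exclusive or) of all pile sizes.
After XOR-ing pile 1 (size 92): 0 XOR 92 = 92
After XOR-ing pile 2 (size 39): 92 XOR 39 = 123
After XOR-ing pile 3 (size 31): 123 XOR 31 = 100
After XOR-ing pile 4 (size 86): 100 XOR 86 = 50
After XOR-ing pile 5 (size 69): 50 XOR 69 = 119
After XOR-ing pile 6 (size 78): 119 XOR 78 = 57
The Nim-value of this position is 57.

57


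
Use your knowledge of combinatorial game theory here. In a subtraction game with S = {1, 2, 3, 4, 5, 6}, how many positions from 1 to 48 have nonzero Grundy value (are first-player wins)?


Subtraction set S = {1, 2, 3, 4, 5, 6}, so G(n) = n mod 7.
G(n) = 0 when n is a multiple of 7.
Multiples of 7 in [1, 48]: 6
N-positions (nonzero Grundy) = 48 - 6 = 42

42


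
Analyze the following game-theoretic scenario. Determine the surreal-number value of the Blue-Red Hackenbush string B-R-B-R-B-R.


Edges (from ground): B-R-B-R-B-R
By Berlekamp's sign-expansion rule, a Blue-Red Hackenbush stalk has the value of the surreal number whose sign sequence is the edge sequence with B -> + and R -> -.
Sign sequence: +-+-+-
Trace the sign expansion in the surreal number tree, starting from 0:
Edge 1: B (sign +) -> bounds (0, +inf), value = 1
Edge 2: R (sign -) -> bounds (0, 1), value = 1/2
Edge 3: B (sign +) -> bounds (1/2, 1), value = 3/4
Edge 4: R (sign -) -> bounds (1/2, 3/4), value = 5/8
Edge 5: B (sign +) -> bounds (5/8, 3/4), value = 11/16
Edge 6: R (sign -) -> bounds (5/8, 11/16), value = 21/32
Game value = 21/32

21/32


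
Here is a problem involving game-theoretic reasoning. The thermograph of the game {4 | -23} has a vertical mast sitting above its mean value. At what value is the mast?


Game = {4 | -23}, a switch {a | b} with numbers a > b.
Its thermograph has left wall a - t and right wall b + t, which meet at t = (a - b)/2, where both equal (a + b)/2. So the mast (mean value) is at (a + b)/2.
Mean = (4 + (-23))/2 = -19/2 = -19/2

-19/2


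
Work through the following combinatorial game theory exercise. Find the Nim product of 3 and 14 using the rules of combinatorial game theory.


Nim multiplication is bilinear over XOR: (u XOR v) * w = (u*w) XOR (v*w).
So we split each operand into its bit components and XOR the pairwise Nim products.
3 = 1 + 2 (as XOR of powers of 2).
14 = 2 + 4 + 8 (as XOR of powers of 2).
Using the standard Nim-product table on single bits:
  2*2 = 3,   2*4 = 8,   2*8 = 12,
  4*4 = 6,   4*8 = 11,  8*8 = 13,
and  1*x = x (identity), k*l = l*k (commutative).
Pairwise Nim products:
  1 * 2 = 2
  1 * 4 = 4
  1 * 8 = 8
  2 * 2 = 3
  2 * 4 = 8
  2 * 8 = 12
XOR them: 2 XOR 4 XOR 8 XOR 3 XOR 8 XOR 12 = 9.
Result: 3 * 14 = 9 (in Nim).

9


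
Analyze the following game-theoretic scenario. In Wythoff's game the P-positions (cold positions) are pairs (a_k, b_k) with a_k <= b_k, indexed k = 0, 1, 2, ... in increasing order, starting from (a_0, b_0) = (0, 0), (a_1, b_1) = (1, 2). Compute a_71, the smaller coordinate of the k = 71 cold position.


By Wythoff's theorem, a_k = floor(k * phi) and b_k = floor(k * phi^2) = a_k + k, where phi = (1 + sqrt(5))/2 is the golden ratio.
phi = (1 + sqrt(5))/2 = 1.618034
k = 71
k * phi = 71 * 1.618034 = 114.880413
a_71 = floor(k * phi) = 114

114


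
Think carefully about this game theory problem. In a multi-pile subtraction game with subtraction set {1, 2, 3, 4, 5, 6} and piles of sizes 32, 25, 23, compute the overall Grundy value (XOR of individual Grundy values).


Subtraction set: {1, 2, 3, 4, 5, 6}
For this subtraction set, G(n) = n mod 7 (period = max + 1 = 7).
Pile 1 (size 32): G(32) = 32 mod 7 = 4
Pile 2 (size 25): G(25) = 25 mod 7 = 4
Pile 3 (size 23): G(23) = 23 mod 7 = 2
Total Grundy value = XOR of all: 4 XOR 4 XOR 2 = 2

2


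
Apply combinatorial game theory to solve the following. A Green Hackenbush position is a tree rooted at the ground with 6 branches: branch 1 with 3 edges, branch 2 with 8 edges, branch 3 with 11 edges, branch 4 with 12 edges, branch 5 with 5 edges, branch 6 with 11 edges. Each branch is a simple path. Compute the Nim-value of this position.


The tree has 6 branches from the ground vertex.
In Green Hackenbush, the Nim-value of a simple path of length k is k.
Branch 1: length 3, Nim-value = 3
Branch 2: length 8, Nim-value = 8
Branch 3: length 11, Nim-value = 11
Branch 4: length 12, Nim-value = 12
Branch 5: length 5, Nim-value = 5
Branch 6: length 11, Nim-value = 11
Total Nim-value = XOR of all branch values:
0 XOR 3 = 3
3 XOR 8 = 11
11 XOR 11 = 0
0 XOR 12 = 12
12 XOR 5 = 9
9 XOR 11 = 2
Nim-value of the tree = 2

2


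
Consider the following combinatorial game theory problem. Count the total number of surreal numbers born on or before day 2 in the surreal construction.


Day 0: {|} = 0 is born. Count = 1.
Day n: the number of surreal numbers born by day n is 2^(n+1) - 1.
By day 0: 2^1 - 1 = 1
By day 1: 2^2 - 1 = 3
By day 2: 2^3 - 1 = 7
By day 2: 7 surreal numbers.

7


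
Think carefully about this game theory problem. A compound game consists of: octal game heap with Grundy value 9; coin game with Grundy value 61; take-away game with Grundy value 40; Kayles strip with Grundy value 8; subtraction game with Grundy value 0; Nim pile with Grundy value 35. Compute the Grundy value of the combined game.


By the Sprague-Grundy theorem, the Grundy value of a sum of games is the XOR of individual Grundy values.
octal game heap: Grundy value = 9. Running XOR: 0 XOR 9 = 9
coin game: Grundy value = 61. Running XOR: 9 XOR 61 = 52
take-away game: Grundy value = 40. Running XOR: 52 XOR 40 = 28
Kayles strip: Grundy value = 8. Running XOR: 28 XOR 8 = 20
subtraction game: Grundy value = 0. Running XOR: 20 XOR 0 = 20
Nim pile: Grundy value = 35. Running XOR: 20 XOR 35 = 55
The combined Grundy value is 55.

55


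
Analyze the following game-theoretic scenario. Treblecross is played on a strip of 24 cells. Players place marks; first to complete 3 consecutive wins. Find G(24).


Treblecross: place X on empty cells; 3-in-a-row wins.
Playing within two cells of an existing X lets the opponent win at once, so sensible play treats the cells i-2..i+2 around each X as dead. The player left with no safe cell loses, so this is a normal-play take-away game on strips of safe cells.
Placing X at cell i (0-indexed) of a strip of k safe cells leaves independent strips of sizes max(0, i-2) and max(0, k-i-3). Hence G(k) = mex{ G(max(0,i-2)) XOR G(max(0,k-i-3)) : 0 <= i < k }, with G(0) = 0.
G(1): splits (0,0):0^0=0 -> mex({0}) = 1
G(2): splits (0,0):0^0=0 -> mex({0}) = 1
G(3): splits (0,0):0^0=0 -> mex({0}) = 1
G(4): splits (0,1):0^1=1 (0,0):0^0=0 -> mex({0, 1}) = 2
G(5): splits (0,2):0^1=1 (0,1):0^1=1 (0,0):0^0=0 -> mex({0, 1}) = 2
G(6) = mex({1}) = 0
G(7) = mex({0, 1, 2}) = 3
G(8) = mex({0, 1, 2}) = 3
G(9) = mex({0, 2}) = 1
G(10) = mex({0, 2, 3}) = 1
G(11) = mex({0, 3}) = 1
G(12) = mex({1, 3}) = 0
G(13) = mex({0, 1, 2, 3}) = 4
G(14) = mex({0, 1, 2}) = 3
G(15) = mex({0, 1, 2}) = 3
G(16) = mex({0, 1, 2, 4}) = 3
G(17) = mex({0, 1, 3, 4}) = 2
G(18) = mex({0, 1, 3, 4}) = 2
G(19) = mex({0, 1, 3, 5}) = 2
G(20) = mex({0, 1, 2, 3, 5}) = 4
G(21) = mex({0, 1, 2, 3, 5}) = 4
G(22) = mex({1, 2, 6}) = 0
G(23) = mex({0, 1, 2, 3, 4, 6}) = 5
G(24) = mex({0, 1, 2, 3, 4}) = 5
Therefore G(24) = 5.

5


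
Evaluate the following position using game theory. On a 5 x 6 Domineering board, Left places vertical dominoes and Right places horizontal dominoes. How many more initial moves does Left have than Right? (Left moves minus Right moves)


Board is 5 x 6 (rows x cols).
Left (vertical) placements: (rows-1) * cols = 4 * 6 = 24
Right (horizontal) placements: rows * (cols-1) = 5 * 5 = 25
Advantage = Left - Right = 24 - 25 = -1

-1


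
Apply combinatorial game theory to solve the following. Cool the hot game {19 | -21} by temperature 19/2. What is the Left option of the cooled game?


Original game: {19 | -21} (a switch {a | b} with a > b).
Cooling by t (for t below the temperature (a - b)/2 = 20) taxes each move by t: {a | b} cooled by t is {a - t | b + t}.
Cooling amount: t = 19/2
Cooled Left option: 19 - 19/2 = 19/2
Cooled Right option: -21 + 19/2 = -23/2
Cooled game: {19/2 | -23/2}
Left option = 19/2

19/2


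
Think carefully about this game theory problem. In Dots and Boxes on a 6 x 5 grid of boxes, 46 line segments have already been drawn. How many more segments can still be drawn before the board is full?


Grid: 6 x 5 boxes, i.e. 7 rows and 6 columns of dots.
Horizontal edges: (rows + 1) * cols = 7 * 5 = 35
Vertical edges: rows * (cols + 1) = 6 * 6 = 36
Total edges: 35 + 36 = 71
Edges drawn: 46
Remaining: 71 - 46 = 25

25


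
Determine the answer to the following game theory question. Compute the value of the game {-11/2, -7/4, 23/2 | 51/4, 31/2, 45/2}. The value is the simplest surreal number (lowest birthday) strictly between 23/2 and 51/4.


Left options: {-11/2, -7/4, 23/2}, max = 23/2
Right options: {51/4, 31/2, 45/2}, min = 51/4
All options are numbers and max(Left) < min(Right), so by the simplicity theorem the value is the simplest (earliest-born) number strictly between 23/2 and 51/4.
The only integer strictly between 23/2 and 51/4 is 12.
No non-integer in the interval can be simpler: if x is a non-integer in the interval, then floor(x) or ceil(x) also lies in the interval (the interval contains an integer), and both are proper prefixes of x's sign expansion, i.e. born earlier. So the game value is 12.
Game value = 12

12


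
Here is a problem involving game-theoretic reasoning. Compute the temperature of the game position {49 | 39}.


The game is {49 | 39}, a switch {a | b} with numbers a > b.
Cooling {a | b} by t gives {a - t | b + t}, which stops being hot when a - t = b + t, i.e. at t = (a - b)/2. So the temperature of a switch is (a - b)/2.
Temperature = (Left option - Right option) / 2
= (49 - (39)) / 2
= 10 / 2
= 5

5


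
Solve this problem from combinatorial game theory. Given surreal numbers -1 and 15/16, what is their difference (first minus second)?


x = -1, y = 15/16
Converting to common denominator: 16
x = -16/16, y = 15/16
x - y = -1 - 15/16 = -31/16

-31/16


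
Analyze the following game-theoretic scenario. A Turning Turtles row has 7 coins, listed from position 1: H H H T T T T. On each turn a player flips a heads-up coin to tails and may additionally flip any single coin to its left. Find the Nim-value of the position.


Coins: H H H T T T T
Key fact: a single head at position k behaves exactly like a Nim heap of size k (turning it to T and optionally flipping a coin at j < k corresponds to moving the heap from k to j, or to 0), and heads combine as a disjunctive sum (two heads at the same place would cancel, matching j XOR j = 0). So the Nim-value is the XOR of the 1-indexed positions of the heads.
Face-up positions (1-indexed): [1, 2, 3]
XOR 0 with 1: 0 XOR 1 = 1
XOR 1 with 2: 1 XOR 2 = 3
XOR 3 with 3: 3 XOR 3 = 0
Nim-value = 0

0


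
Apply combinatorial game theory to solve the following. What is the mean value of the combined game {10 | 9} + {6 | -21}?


G1 = {10 | 9}, G2 = {6 | -21}
Each is a switch {a | b} with numbers a > b; its mean value is (a + b)/2, and mean value is additive over game sums: m(G1 + G2) = m(G1) + m(G2).
Mean of G1 = (10 + (9))/2 = 19/2 = 19/2
Mean of G2 = (6 + (-21))/2 = -15/2 = -15/2
Mean of G1 + G2 = 19/2 + -15/2 = 2

2


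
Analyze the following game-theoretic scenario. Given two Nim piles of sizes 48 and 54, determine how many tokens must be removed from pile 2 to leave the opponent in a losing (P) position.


Piles: 48 and 54
Current XOR: 48 XOR 54 = 6 (non-zero, so this is an N-position).
To make the XOR zero, we need to find a move that balances the piles.
For pile 2 (size 54): target = 54 XOR 6 = 48
We reduce pile 2 from 54 to 48.
Tokens removed: 54 - 48 = 6
Verification: 48 XOR 48 = 0

6


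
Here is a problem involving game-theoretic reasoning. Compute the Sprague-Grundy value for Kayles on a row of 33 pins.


Kayles: a move removes 1 or 2 adjacent pins from a contiguous row.
Removing pins from a row of k leaves two independent rows (a, b) with a + b = k - 1 (one pin) or a + b = k - 2 (two pins); an end removal gives a = 0.
By Sprague-Grundy, G(k) = mex{ G(a) XOR G(b) } over all these splits. G(0) = 0.
G(1): splits (0,0):0^0=0 -> mex({0}) = 1
G(2): splits (0,1):0^1=1 (0,0):0^0=0 -> mex({0, 1}) = 2
G(3): splits (0,2):0^2=2 (1,1):1^1=0 (0,1):0^1=1 -> mex({0, 1, 2}) = 3
G(4): splits (0,3):0^3=3 (1,2):1^2=3 (0,2):0^2=2 (1,1):1^1=0 -> mex({0, 2, 3}) = 1
G(5): splits (0,4):0^1=1 (1,3):1^3=2 (2,2):2^2=0 (0,3):0^3=3 (1,2):1^2=3 -> mex({0, 1, 2, 3}) = 4
G(6) = mex({0, 1, 2, 4}) = 3
G(7) = mex({0, 1, 3, 4, 5}) = 2
G(8) = mex({0, 2, 3, 5, 6}) = 1
G(9) = mex({0, 1, 2, 3, 6, 7}) = 4
G(10) = mex({0, 1, 3, 4, 5, 7}) = 2
G(11) = mex({0, 1, 2, 3, 4, 5}) = 6
G(12) = mex({0, 1, 2, 3, 5, 6, 7}) = 4
G(13) = mex({0, 2, 3, 4, 6, 7}) = 1
G(14) = mex({0, 1, 4, 5, 6, 7}) = 2
G(15) = mex({0, 1, 2, 3, 4, 5, 6}) = 7
G(16) = mex({0, 2, 3, 5, 6, 7}) = 1
G(17) = mex({0, 1, 2, 3, 5, 6, 7}) = 4
G(18) = mex({0, 1, 2, 4, 5, 6}) = 3
G(19) = mex({0, 1, 3, 4, 5, 7}) = 2
G(20) = mex({0, 2, 3, 4, 5, 6, 7}) = 1
G(21) = mex({0, 1, 2, 3, 5, 6, 7}) = 4
G(22) = mex({0, 1, 2, 3, 4, 5, 7}) = 6
G(23) = mex({0, 1, 2, 3, 4, 5, 6}) = 7
G(24) = mex({0, 1, 2, 3, 5, 6, 7}) = 4
G(25) = mex({0, 2, 3, 4, 6, 7}) = 1
G(26) = mex({0, 1, 3, 4, 5, 6, 7}) = 2
G(27) = mex({0, 1, 2, 3, 4, 5, 6, 7}) = 8
G(28) = mex({0, 1, 2, 3, 4, 6, 7, 8}) = 5
G(29) = mex({0, 1, 2, 3, 5, 6, 7, 8, 9}) = 4
G(30) = mex({0, 1, 2, 3, 4, 5, 6, 9, 10}) = 7
G(31) = mex({0, 1, 3, 4, 5, 7, 10, 11}) = 2
G(32) = mex({0, 2, 3, 4, 5, 6, 7, 9, 11}) = 1
G(33) = mex({0, 1, 2, 3, 4, 5, 6, 7, 9, 12}) = 8
Therefore G(33) = 8.

8


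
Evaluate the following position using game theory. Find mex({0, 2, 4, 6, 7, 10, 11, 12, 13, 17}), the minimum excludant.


Set = {0, 2, 4, 6, 7, 10, 11, 12, 13, 17}
0 is in the set.
1 is NOT in the set. This is the mex.
mex = 1

1


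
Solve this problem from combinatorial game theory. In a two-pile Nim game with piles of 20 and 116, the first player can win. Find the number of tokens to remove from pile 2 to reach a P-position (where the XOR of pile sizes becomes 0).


Piles: 20 and 116
Current XOR: 20 XOR 116 = 96 (non-zero, so this is an N-position).
To make the XOR zero, we need to find a move that balances the piles.
For pile 2 (size 116): target = 116 XOR 96 = 20
We reduce pile 2 from 116 to 20.
Tokens removed: 116 - 20 = 96
Verification: 20 XOR 20 = 0

96


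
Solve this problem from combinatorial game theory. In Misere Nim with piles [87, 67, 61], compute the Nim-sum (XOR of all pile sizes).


We need the XOR (exclusive or) of all pile sizes.
After XOR-ing pile 1 (size 87): 0 XOR 87 = 87
After XOR-ing pile 2 (size 67): 87 XOR 67 = 20
After XOR-ing pile 3 (size 61): 20 XOR 61 = 41
The Nim-value of this position is 41.

41


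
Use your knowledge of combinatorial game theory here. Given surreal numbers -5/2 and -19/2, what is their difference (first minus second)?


x = -5/2, y = -19/2
Converting to common denominator: 2
x = -5/2, y = -19/2
x - y = -5/2 - -19/2 = 7

7


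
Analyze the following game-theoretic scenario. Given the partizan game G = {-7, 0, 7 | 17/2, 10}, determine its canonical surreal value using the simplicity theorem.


Left options: {-7, 0, 7}, max = 7
Right options: {17/2, 10}, min = 17/2
All options are numbers and max(Left) < min(Right), so by the simplicity theorem the value is the simplest (earliest-born) number strictly between 7 and 17/2.
The only integer strictly between 7 and 17/2 is 8.
No non-integer in the interval can be simpler: if x is a non-integer in the interval, then floor(x) or ceil(x) also lies in the interval (the interval contains an integer), and both are proper prefixes of x's sign expansion, i.e. born earlier. So the game value is 8.
Game value = 8

8


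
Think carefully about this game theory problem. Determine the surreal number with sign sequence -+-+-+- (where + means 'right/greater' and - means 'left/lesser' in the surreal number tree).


Sign expansion: -+-+-+-
Rule: track bounds (lo, hi), initially (-inf, +inf). On '+', the current value becomes lo and we move to the simplest number in (value, hi): value + 1 if hi = +inf, otherwise the midpoint (value + hi)/2. On '-', the current value becomes hi and we move to value - 1 if lo = -inf, otherwise the midpoint (lo + value)/2.
Start at 0.
Step 1: sign = -, move left. Bounds: (-inf, 0). Value = -1
Step 2: sign = +, move right. Bounds: (-1, 0). Value = -1/2
Step 3: sign = -, move left. Bounds: (-1, -1/2). Value = -3/4
Step 4: sign = +, move right. Bounds: (-3/4, -1/2). Value = -5/8
Step 5: sign = -, move left. Bounds: (-3/4, -5/8). Value = -11/16
Step 6: sign = +, move right. Bounds: (-11/16, -5/8). Value = -21/32
Step 7: sign = -, move left. Bounds: (-11/16, -21/32). Value = -43/64
The surreal number with sign expansion -+-+-+- is -43/64.

-43/64


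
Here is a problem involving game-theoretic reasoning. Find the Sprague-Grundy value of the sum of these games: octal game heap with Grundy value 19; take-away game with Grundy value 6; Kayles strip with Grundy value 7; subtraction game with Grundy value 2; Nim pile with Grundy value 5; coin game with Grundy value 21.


By the Sprague-Grundy theorem, the Grundy value of a sum of games is the XOR of individual Grundy values.
octal game heap: Grundy value = 19. Running XOR: 0 XOR 19 = 19
take-away game: Grundy value = 6. Running XOR: 19 XOR 6 = 21
Kayles strip: Grundy value = 7. Running XOR: 21 XOR 7 = 18
subtraction game: Grundy value = 2. Running XOR: 18 XOR 2 = 16
Nim pile: Grundy value = 5. Running XOR: 16 XOR 5 = 21
coin game: Grundy value = 21. Running XOR: 21 XOR 21 = 0
The combined Grundy value is 0.

0


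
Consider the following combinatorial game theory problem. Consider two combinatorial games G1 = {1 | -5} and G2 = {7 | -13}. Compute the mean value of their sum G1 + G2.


G1 = {1 | -5}, G2 = {7 | -13}
Each is a switch {a | b} with numbers a > b; its mean value is (a + b)/2, and mean value is additive over game sums: m(G1 + G2) = m(G1) + m(G2).
Mean of G1 = (1 + (-5))/2 = -4/2 = -2
Mean of G2 = (7 + (-13))/2 = -6/2 = -3
Mean of G1 + G2 = -2 + -3 = -5

-5


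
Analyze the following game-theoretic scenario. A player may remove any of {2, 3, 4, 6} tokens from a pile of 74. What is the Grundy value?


The subtraction set is S = {2, 3, 4, 6}.
G(k) = mex{ G(k - s) : s in S, s <= k }. We compute iteratively: G(0) = 0.
G(1) = mex({}) = 0
G(2) = mex({0}) = 1
G(3) = mex({0}) = 1
G(4) = mex({0, 1}) = 2
G(5) = mex({0, 1}) = 2
G(6) = mex({0, 1, 2}) = 3
G(7) = mex({0, 1, 2}) = 3
G(8) = mex({1, 2, 3}) = 0
G(9) = mex({1, 2, 3}) = 0
G(10) = mex({0, 2, 3}) = 1
G(11) = mex({0, 2, 3}) = 1
G(12) = mex({0, 1, 3}) = 2
G(13) = mex({0, 1, 3}) = 2
Observe that G(8)..G(13) = 0, 0, 1, 1, 2, 2 repeats G(0)..G(5) = 0, 0, 1, 1, 2, 2.
For k >= max(S) = 6, G(k) is determined by the previous 6 values G(k-6)..G(k-1); a window of 6 consecutive values has recurred shifted by 8, so by induction G(k + 8) = G(k) for all k >= 0: the sequence is periodic from the start with period 8.
One period: G(0..7) = 0, 0, 1, 1, 2, 2, 3, 3.
74 mod 8 = 2, so G(74) = G(2) = 1.

1


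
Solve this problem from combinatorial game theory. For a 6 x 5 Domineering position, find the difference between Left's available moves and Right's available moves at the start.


Board is 6 x 5 (rows x cols).
Left (vertical) placements: (rows-1) * cols = 5 * 5 = 25
Right (horizontal) placements: rows * (cols-1) = 6 * 4 = 24
Advantage = Left - Right = 25 - 24 = 1

1


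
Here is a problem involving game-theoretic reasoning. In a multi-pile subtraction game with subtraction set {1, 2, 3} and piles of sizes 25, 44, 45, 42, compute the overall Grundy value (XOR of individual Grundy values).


Subtraction set: {1, 2, 3}
For this subtraction set, G(n) = n mod 4 (period = max + 1 = 4).
Pile 1 (size 25): G(25) = 25 mod 4 = 1
Pile 2 (size 44): G(44) = 44 mod 4 = 0
Pile 3 (size 45): G(45) = 45 mod 4 = 1
Pile 4 (size 42): G(42) = 42 mod 4 = 2
Total Grundy value = XOR of all: 1 XOR 0 XOR 1 XOR 2 = 2

2


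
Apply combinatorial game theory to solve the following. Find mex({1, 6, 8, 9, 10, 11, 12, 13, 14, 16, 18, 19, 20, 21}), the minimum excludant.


Set = {1, 6, 8, 9, 10, 11, 12, 13, 14, 16, 18, 19, 20, 21}
0 is NOT in the set. This is the mex.
mex = 0

0


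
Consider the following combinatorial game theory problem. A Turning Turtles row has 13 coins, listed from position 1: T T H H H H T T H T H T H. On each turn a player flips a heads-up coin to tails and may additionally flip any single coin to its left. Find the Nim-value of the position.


Coins: T T H H H H T T H T H T H
Key fact: a single head at position k behaves exactly like a Nim heap of size k (turning it to T and optionally flipping a coin at j < k corresponds to moving the heap from k to j, or to 0), and heads combine as a disjunctive sum (two heads at the same place would cancel, matching j XOR j = 0). So the Nim-value is the XOR of the 1-indexed positions of the heads.
Face-up positions (1-indexed): [3, 4, 5, 6, 9, 11, 13]
XOR 0 with 3: 0 XOR 3 = 3
XOR 3 with 4: 3 XOR 4 = 7
XOR 7 with 5: 7 XOR 5 = 2
XOR 2 with 6: 2 XOR 6 = 4
XOR 4 with 9: 4 XOR 9 = 13
XOR 13 with 11: 13 XOR 11 = 6
XOR 6 with 13: 6 XOR 13 = 11
Nim-value = 11

11


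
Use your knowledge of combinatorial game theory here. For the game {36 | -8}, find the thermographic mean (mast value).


Game = {36 | -8}, a switch {a | b} with numbers a > b.
Its thermograph has left wall a - t and right wall b + t, which meet at t = (a - b)/2, where both equal (a + b)/2. So the mast (mean value) is at (a + b)/2.
Mean = (36 + (-8))/2 = 28/2 = 14

14


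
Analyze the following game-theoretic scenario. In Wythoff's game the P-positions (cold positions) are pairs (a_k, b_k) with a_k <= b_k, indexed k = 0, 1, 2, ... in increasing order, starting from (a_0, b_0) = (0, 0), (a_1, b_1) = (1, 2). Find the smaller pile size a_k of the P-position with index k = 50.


By Wythoff's theorem, a_k = floor(k * phi) and b_k = floor(k * phi^2) = a_k + k, where phi = (1 + sqrt(5))/2 is the golden ratio.
phi = (1 + sqrt(5))/2 = 1.618034
k = 50
k * phi = 50 * 1.618034 = 80.901699
a_50 = floor(k * phi) = 80

80


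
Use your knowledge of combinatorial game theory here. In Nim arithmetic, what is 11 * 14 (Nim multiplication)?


Nim multiplication is bilinear over XOR: (u XOR v) * w = (u*w) XOR (v*w).
So we split each operand into its bit components and XOR the pairwise Nim products.
11 = 1 + 2 + 8 (as XOR of powers of 2).
14 = 2 + 4 + 8 (as XOR of powers of 2).
Using the standard Nim-product table on single bits:
  2*2 = 3,   2*4 = 8,   2*8 = 12,
  4*4 = 6,   4*8 = 11,  8*8 = 13,
and  1*x = x (identity), k*l = l*k (commutative).
Pairwise Nim products:
  1 * 2 = 2
  1 * 4 = 4
  1 * 8 = 8
  2 * 2 = 3
  2 * 4 = 8
  2 * 8 = 12
  8 * 2 = 12
  8 * 4 = 11
  8 * 8 = 13
XOR them: 2 XOR 4 XOR 8 XOR 3 XOR 8 XOR 12 XOR 12 XOR 11 XOR 13 = 3.
Result: 11 * 14 = 3 (in Nim).

3


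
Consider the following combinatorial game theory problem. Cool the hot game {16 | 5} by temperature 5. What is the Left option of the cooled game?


Original game: {16 | 5} (a switch {a | b} with a > b).
Cooling by t (for t below the temperature (a - b)/2 = 11/2) taxes each move by t: {a | b} cooled by t is {a - t | b + t}.
Cooling amount: t = 5
Cooled Left option: 16 - 5 = 11
Cooled Right option: 5 + 5 = 10
Cooled game: {11 | 10}
Left option = 11

11


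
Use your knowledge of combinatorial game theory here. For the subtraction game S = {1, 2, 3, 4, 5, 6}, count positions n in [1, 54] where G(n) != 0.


Subtraction set S = {1, 2, 3, 4, 5, 6}, so G(n) = n mod 7.
G(n) = 0 when n is a multiple of 7.
Multiples of 7 in [1, 54]: 7
N-positions (nonzero Grundy) = 54 - 7 = 47

47


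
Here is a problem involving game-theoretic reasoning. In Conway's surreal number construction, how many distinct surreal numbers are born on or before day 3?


Day 0: {|} = 0 is born. Count = 1.
Day n: the number of surreal numbers born by day n is 2^(n+1) - 1.
By day 0: 2^1 - 1 = 1
By day 1: 2^2 - 1 = 3
By day 2: 2^3 - 1 = 7
By day 3: 2^4 - 1 = 15
By day 3: 15 surreal numbers.

15


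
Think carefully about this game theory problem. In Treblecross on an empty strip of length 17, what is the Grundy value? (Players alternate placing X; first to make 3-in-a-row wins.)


Treblecross: place X on empty cells; 3-in-a-row wins.
Playing within two cells of an existing X lets the opponent win at once, so sensible play treats the cells i-2..i+2 around each X as dead. The player left with no safe cell loses, so this is a normal-play take-away game on strips of safe cells.
Placing X at cell i (0-indexed) of a strip of k safe cells leaves independent strips of sizes max(0, i-2) and max(0, k-i-3). Hence G(k) = mex{ G(max(0,i-2)) XOR G(max(0,k-i-3)) : 0 <= i < k }, with G(0) = 0.
G(1): splits (0,0):0^0=0 -> mex({0}) = 1
G(2): splits (0,0):0^0=0 -> mex({0}) = 1
G(3): splits (0,0):0^0=0 -> mex({0}) = 1
G(4): splits (0,1):0^1=1 (0,0):0^0=0 -> mex({0, 1}) = 2
G(5): splits (0,2):0^1=1 (0,1):0^1=1 (0,0):0^0=0 -> mex({0, 1}) = 2
G(6) = mex({1}) = 0
G(7) = mex({0, 1, 2}) = 3
G(8) = mex({0, 1, 2}) = 3
G(9) = mex({0, 2}) = 1
G(10) = mex({0, 2, 3}) = 1
G(11) = mex({0, 3}) = 1
G(12) = mex({1, 3}) = 0
G(13) = mex({0, 1, 2, 3}) = 4
G(14) = mex({0, 1, 2}) = 3
G(15) = mex({0, 1, 2}) = 3
G(16) = mex({0, 1, 2, 4}) = 3
G(17) = mex({0, 1, 3, 4}) = 2
Therefore G(17) = 2.

2


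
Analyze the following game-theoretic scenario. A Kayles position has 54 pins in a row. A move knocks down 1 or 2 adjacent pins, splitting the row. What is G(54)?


Kayles: a move removes 1 or 2 adjacent pins from a contiguous row.
Removing pins from a row of k leaves two independent rows (a, b) with a + b = k - 1 (one pin) or a + b = k - 2 (two pins); an end removal gives a = 0.
By Sprague-Grundy, G(k) = mex{ G(a) XOR G(b) } over all these splits. G(0) = 0.
G(1): splits (0,0):0^0=0 -> mex({0}) = 1
G(2): splits (0,1):0^1=1 (0,0):0^0=0 -> mex({0, 1}) = 2
G(3): splits (0,2):0^2=2 (1,1):1^1=0 (0,1):0^1=1 -> mex({0, 1, 2}) = 3
G(4): splits (0,3):0^3=3 (1,2):1^2=3 (0,2):0^2=2 (1,1):1^1=0 -> mex({0, 2, 3}) = 1
G(5): splits (0,4):0^1=1 (1,3):1^3=2 (2,2):2^2=0 (0,3):0^3=3 (1,2):1^2=3 -> mex({0, 1, 2, 3}) = 4
G(6) = mex({0, 1, 2, 4}) = 3
G(7) = mex({0, 1, 3, 4, 5}) = 2
G(8) = mex({0, 2, 3, 5, 6}) = 1
G(9) = mex({0, 1, 2, 3, 6, 7}) = 4
G(10) = mex({0, 1, 3, 4, 5, 7}) = 2
G(11) = mex({0, 1, 2, 3, 4, 5}) = 6
G(12) = mex({0, 1, 2, 3, 5, 6, 7}) = 4
G(13) = mex({0, 2, 3, 4, 6, 7}) = 1
G(14) = mex({0, 1, 4, 5, 6, 7}) = 2
G(15) = mex({0, 1, 2, 3, 4, 5, 6}) = 7
G(16) = mex({0, 2, 3, 5, 6, 7}) = 1
G(17) = mex({0, 1, 2, 3, 5, 6, 7}) = 4
G(18) = mex({0, 1, 2, 4, 5, 6}) = 3
G(19) = mex({0, 1, 3, 4, 5, 7}) = 2
G(20) = mex({0, 2, 3, 4, 5, 6, 7}) = 1
G(21) = mex({0, 1, 2, 3, 5, 6, 7}) = 4
G(22) = mex({0, 1, 2, 3, 4, 5, 7}) = 6
G(23) = mex({0, 1, 2, 3, 4, 5, 6}) = 7
G(24) = mex({0, 1, 2, 3, 5, 6, 7}) = 4
G(25) = mex({0, 2, 3, 4, 6, 7}) = 1
G(26) = mex({0, 1, 3, 4, 5, 6, 7}) = 2
G(27) = mex({0, 1, 2, 3, 4, 5, 6, 7}) = 8
G(28) = mex({0, 1, 2, 3, 4, 6, 7, 8}) = 5
G(29) = mex({0, 1, 2, 3, 5, 6, 7, 8, 9}) = 4
G(30) = mex({0, 1, 2, 3, 4, 5, 6, 9, 10}) = 7
G(31) = mex({0, 1, 3, 4, 5, 7, 10, 11}) = 2
G(32) = mex({0, 2, 3, 4, 5, 6, 7, 9, 11}) = 1
G(33) = mex({0, 1, 2, 3, 4, 5, 6, 7, 9, 12}) = 8
G(34) = mex({0, 1, 2, 3, 4, 5, 7, 8, 11, 12}) = 6
G(35) = mex({0, 1, 2, 3, 4, 5, 6, 8, 9, 10, 11}) = 7
G(36) = mex({0, 1, 2, 3, 5, 6, 7, 9, 10}) = 4
G(37) = mex({0, 2, 3, 4, 6, 7, 9, 10, 11, 12}) = 1
G(38) = mex({0, 1, 3, 4, 5, 6, 7, 9, 10, 11, 12}) = 2
G(39) = mex({0, 1, 2, 4, 5, 6, 7, 9, 10, 12, 14}) = 3
G(40) = mex({0, 2, 3, 4, 6, 7, 11, 12, 14}) = 1
G(41) = mex({0, 1, 2, 3, 5, 6, 7, 9, 10, 11, 12}) = 4
G(42) = mex({0, 1, 2, 3, 4, 5, 6, 9, 10}) = 7
G(43) = mex({0, 1, 3, 4, 5, 7, 9, 10, 12, 15}) = 2
G(44) = mex({0, 2, 3, 4, 5, 6, 7, 9, 10, 12, 15}) = 1
G(45) = mex({0, 1, 2, 3, 4, 5, 6, 7, 9, 10, 12, 14}) = 8
G(46) = mex({0, 1, 3, 4, 5, 7, 8, 11, 12, 14}) = 2
G(47) = mex({0, 1, 2, 3, 4, 5, 6, 8, 9, 10, 11, 12}) = 7
G(48) = mex({0, 1, 2, 3, 5, 6, 7, 9, 10}) = 4
G(49) = mex({0, 2, 3, 4, 6, 7, 9, 10, 11, 12, 15}) = 1
G(50) = mex({0, 1, 4, 5, 6, 7, 9, 11, 12, 14, 15}) = 2
G(51) = mex({0, 1, 2, 3, 4, 5, 6, 7, 9, 12, 14, 15}) = 8
G(52) = mex({0, 2, 3, 4, 5, 6, 7, 8, 11, 12, 15}) = 1
G(53) = mex({0, 1, 2, 3, 5, 6, 7, 8, 9, 10, 11, 12}) = 4
G(54) = mex({0, 1, 2, 3, 4, 5, 6, 9, 10}) = 7
Therefore G(54) = 7.

7


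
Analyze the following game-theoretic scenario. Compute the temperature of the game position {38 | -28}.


The game is {38 | -28}, a switch {a | b} with numbers a > b.
Cooling {a | b} by t gives {a - t | b + t}, which stops being hot when a - t = b + t, i.e. at t = (a - b)/2. So the temperature of a switch is (a - b)/2.
Temperature = (Left option - Right option) / 2
= (38 - (-28)) / 2
= 66 / 2
= 33

33


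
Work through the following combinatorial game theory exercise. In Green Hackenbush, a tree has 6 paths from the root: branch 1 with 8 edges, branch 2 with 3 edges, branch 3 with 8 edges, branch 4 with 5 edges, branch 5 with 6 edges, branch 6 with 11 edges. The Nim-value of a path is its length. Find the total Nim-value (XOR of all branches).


The tree has 6 branches from the ground vertex.
In Green Hackenbush, the Nim-value of a simple path of length k is k.
Branch 1: length 8, Nim-value = 8
Branch 2: length 3, Nim-value = 3
Branch 3: length 8, Nim-value = 8
Branch 4: length 5, Nim-value = 5
Branch 5: length 6, Nim-value = 6
Branch 6: length 11, Nim-value = 11
Total Nim-value = XOR of all branch values:
0 XOR 8 = 8
8 XOR 3 = 11
11 XOR 8 = 3
3 XOR 5 = 6
6 XOR 6 = 0
0 XOR 11 = 11
Nim-value of the tree = 11

11


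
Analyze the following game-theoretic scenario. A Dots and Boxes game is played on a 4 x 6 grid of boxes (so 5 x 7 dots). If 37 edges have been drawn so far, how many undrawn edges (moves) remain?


Grid: 4 x 6 boxes, i.e. 5 rows and 7 columns of dots.
Horizontal edges: (rows + 1) * cols = 5 * 6 = 30
Vertical edges: rows * (cols + 1) = 4 * 7 = 28
Total edges: 30 + 28 = 58
Edges drawn: 37
Remaining: 58 - 37 = 21

21


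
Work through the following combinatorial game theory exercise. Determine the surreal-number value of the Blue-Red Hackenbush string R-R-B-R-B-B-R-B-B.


Edges (from ground): R-R-B-R-B-B-R-B-B
By Berlekamp's sign-expansion rule, a Blue-Red Hackenbush stalk has the value of the surreal number whose sign sequence is the edge sequence with B -> + and R -> -.
Sign sequence: --+-++-++
Trace the sign expansion in the surreal number tree, starting from 0:
Edge 1: R (sign -) -> bounds (-inf, 0), value = -1
Edge 2: R (sign -) -> bounds (-inf, -1), value = -2
Edge 3: B (sign +) -> bounds (-2, -1), value = -3/2
Edge 4: R (sign -) -> bounds (-2, -3/2), value = -7/4
Edge 5: B (sign +) -> bounds (-7/4, -3/2), value = -13/8
Edge 6: B (sign +) -> bounds (-13/8, -3/2), value = -25/16
Edge 7: R (sign -) -> bounds (-13/8, -25/16), value = -51/32
Edge 8: B (sign +) -> bounds (-51/32, -25/16), value = -101/64
Edge 9: B (sign +) -> bounds (-101/64, -25/16), value = -201/128
Game value = -201/128

-201/128


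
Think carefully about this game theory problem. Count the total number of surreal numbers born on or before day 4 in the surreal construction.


Day 0: {|} = 0 is born. Count = 1.
Day n: the number of surreal numbers born by day n is 2^(n+1) - 1.
By day 0: 2^1 - 1 = 1
By day 1: 2^2 - 1 = 3
By day 2: 2^3 - 1 = 7
By day 3: 2^4 - 1 = 15
By day 4: 2^5 - 1 = 31
By day 4: 31 surreal numbers.

31


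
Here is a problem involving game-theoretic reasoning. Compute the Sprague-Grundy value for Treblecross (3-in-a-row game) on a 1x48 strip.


Treblecross: place X on empty cells; 3-in-a-row wins.
Playing within two cells of an existing X lets the opponent win at once, so sensible play treats the cells i-2..i+2 around each X as dead. The player left with no safe cell loses, so this is a normal-play take-away game on strips of safe cells.
Placing X at cell i (0-indexed) of a strip of k safe cells leaves independent strips of sizes max(0, i-2) and max(0, k-i-3). Hence G(k) = mex{ G(max(0,i-2)) XOR G(max(0,k-i-3)) : 0 <= i < k }, with G(0) = 0.
G(1): splits (0,0):0^0=0 -> mex({0}) = 1
G(2): splits (0,0):0^0=0 -> mex({0}) = 1
G(3): splits (0,0):0^0=0 -> mex({0}) = 1
G(4): splits (0,1):0^1=1 (0,0):0^0=0 -> mex({0, 1}) = 2
G(5): splits (0,2):0^1=1 (0,1):0^1=1 (0,0):0^0=0 -> mex({0, 1}) = 2
G(6) = mex({1}) = 0
G(7) = mex({0, 1, 2}) = 3
G(8) = mex({0, 1, 2}) = 3
G(9) = mex({0, 2}) = 1
G(10) = mex({0, 2, 3}) = 1
G(11) = mex({0, 3}) = 1
G(12) = mex({1, 3}) = 0
G(13) = mex({0, 1, 2, 3}) = 4
G(14) = mex({0, 1, 2}) = 3
G(15) = mex({0, 1, 2}) = 3
G(16) = mex({0, 1, 2, 4}) = 3
G(17) = mex({0, 1, 3, 4}) = 2
G(18) = mex({0, 1, 3, 4}) = 2
G(19) = mex({0, 1, 3, 5}) = 2
G(20) = mex({0, 1, 2, 3, 5}) = 4
G(21) = mex({0, 1, 2, 3, 5}) = 4
G(22) = mex({1, 2, 6}) = 0
G(23) = mex({0, 1, 2, 3, 4, 6}) = 5
G(24) = mex({0, 1, 2, 3, 4}) = 5
G(25) = mex({0, 1, 3, 4, 7}) = 2
G(26) = mex({0, 1, 3, 4, 5, 7}) = 2
G(27) = mex({0, 1, 3, 5}) = 2
G(28) = mex({0, 1, 2, 5}) = 3
G(29) = mex({0, 1, 2, 4, 5, 6}) = 3
G(30) = mex({1, 2, 4, 6}) = 0
G(31) = mex({0, 1, 2, 3, 4, 6}) = 5
G(32) = mex({1, 2, 3, 4, 7}) = 0
G(33) = mex({0, 3, 7}) = 1
G(34) = mex({0, 2, 3, 5, 7}) = 1
G(35) = mex({0, 2, 3, 5, 6}) = 1
G(36) = mex({0, 1, 2, 5, 6}) = 3
G(37) = mex({0, 1, 2, 4, 5, 6}) = 3
G(38) = mex({0, 1, 2, 4}) = 3
G(39) = mex({0, 1, 2, 3, 4, 7}) = 5
G(40) = mex({0, 1, 2, 3, 4, 5, 7}) = 6
G(41) = mex({0, 1, 2, 3, 5, 7}) = 4
G(42) = mex({0, 1, 2, 3, 5, 6, 7}) = 4
G(43) = mex({0, 2, 3, 5, 6}) = 1
G(44) = mex({1, 2, 3, 4, 5, 6}) = 0
G(45) = mex({0, 1, 2, 3, 4, 6, 7}) = 5
G(46) = mex({0, 1, 2, 3, 4, 7}) = 5
G(47) = mex({0, 1, 2, 3, 4, 5, 7}) = 6
G(48) = mex({0, 1, 2, 3, 4, 5, 7}) = 6
Therefore G(48) = 6.

6


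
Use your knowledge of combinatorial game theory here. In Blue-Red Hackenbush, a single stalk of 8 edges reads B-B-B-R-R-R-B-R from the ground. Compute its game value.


Edges (from ground): B-B-B-R-R-R-B-R
By Berlekamp's sign-expansion rule, a Blue-Red Hackenbush stalk has the value of the surreal number whose sign sequence is the edge sequence with B -> + and R -> -.
Sign sequence: +++---+-
Trace the sign expansion in the surreal number tree, starting from 0:
Edge 1: B (sign +) -> bounds (0, +inf), value = 1
Edge 2: B (sign +) -> bounds (1, +inf), value = 2
Edge 3: B (sign +) -> bounds (2, +inf), value = 3
Edge 4: R (sign -) -> bounds (2, 3), value = 5/2
Edge 5: R (sign -) -> bounds (2, 5/2), value = 9/4
Edge 6: R (sign -) -> bounds (2, 9/4), value = 17/8
Edge 7: B (sign +) -> bounds (17/8, 9/4), value = 35/16
Edge 8: R (sign -) -> bounds (17/8, 35/16), value = 69/32
Game value = 69/32

69/32
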